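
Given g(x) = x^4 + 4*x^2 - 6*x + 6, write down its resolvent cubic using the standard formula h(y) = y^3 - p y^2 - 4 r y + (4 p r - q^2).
h(y) = y^3 - 4*y^2 - 24*y + 60

Identify coefficients: p = 4, q = -6, r = 6.
Plug into h(y) = y^3 - p y^2 - 4 r y + (4 p r - q^2):
  h(y) = y^3 - (4) y^2 - 4*(6) y + (4*(4)*(6) - (-6)^2)
       = y^3 + (-4) y^2 + (-24) y + (60).
Simplifying: h(y) = y^3 - 4*y^2 - 24*y + 60.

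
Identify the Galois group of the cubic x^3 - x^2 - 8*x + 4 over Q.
Gal(K/Q) = S_3 (symmetric group of order 6)

Compute the discriminant of x^3 + (-1)*x^2 + (-8)*x + (4): Δ = 2272. Since Δ is not a rational square, the Galois group is not contained in A_3; it must be the full S_3 (irreducibility of the cubic rules out anything smaller).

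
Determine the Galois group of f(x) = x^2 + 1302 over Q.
Gal(K/Q) = Z/2Z (cyclic of order 2)

x^2 + 1302 is irreducible over Q since -1302 is not a rational square. The splitting field Q(sqrt(-1302)) has degree 2 over Q, and its unique nontrivial automorphism is sqrt(-1302) ↦ -sqrt(-1302). Hence Gal(Q(sqrt(-1302))/Q) = Z/2Z.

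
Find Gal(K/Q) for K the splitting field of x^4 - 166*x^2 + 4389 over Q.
Gal(K/Q) = V_4 (Klein four-group, Z/2Z × Z/2Z)

f factors as (x^2 - 33)(x^2 - 133), so the splitting field is K = Q(sqrt(33), sqrt(133)). The elements 33, 133, 4389 are all non-squares in Q, so sqrt(33) and sqrt(133) generate independent quadratic extensions. Thus [K:Q] = 4 and Gal(K/Q) is generated by the two order-2 automorphisms sqrt(33) ↦ -sqrt(33) and sqrt(133) ↦ -sqrt(133), giving V_4.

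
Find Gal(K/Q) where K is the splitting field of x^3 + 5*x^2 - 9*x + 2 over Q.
Gal(K/Q) = S_3 (symmetric group of order 6)

Compute the discriminant of x^3 + (5)*x^2 + (-9)*x + (2): Δ = 2213. Since Δ is not a rational square, the Galois group is not contained in A_3; it must be the full S_3 (irreducibility of the cubic rules out anything smaller).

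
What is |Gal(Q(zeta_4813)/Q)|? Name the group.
|Gal(Q(zeta_4813)/Q)| = phi(4813) = 4812; group ≅ (Z/4813Z)^* ≅ Z/4812Z

The n-th cyclotomic polynomial Φ_4813(x) is the minimal polynomial of zeta_4813 over Q and has degree phi(4813) = 4812. So Q(zeta_4813) is a degree-4812 Galois extension with Galois group (Z/4813Z)^*. (Z/4813Z)^* is cyclic since 4813 is an odd prime power (or 4). Hence Gal(Q(zeta_4813)/Q) ≅ Z/4812Z.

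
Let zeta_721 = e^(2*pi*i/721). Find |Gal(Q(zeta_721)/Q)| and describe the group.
|Gal(Q(zeta_721)/Q)| = phi(721) = 612; group ≅ (Z/721Z)^* ≅ Z/6Z × Z/102Z

The n-th cyclotomic polynomial Φ_721(x) is the minimal polynomial of zeta_721 over Q and has degree phi(721) = 612. So Q(zeta_721) is a degree-612 Galois extension with Galois group (Z/721Z)^*. By CRT, (Z/721Z)^* ≅ (Z/7Z)^* × (Z/103Z)^*. Each prime-power unit group is (Z/7Z)^* ≅ Z/6Z; (Z/103Z)^* ≅ Z/102Z. Hence Gal(Q(zeta_721)/Q) ≅ Z/6Z × Z/102Z.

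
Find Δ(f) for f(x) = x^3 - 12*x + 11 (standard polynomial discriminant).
Δ = 3645

For a depressed cubic x^3 + p x + q the discriminant is Δ = -4 p^3 - 27 q^2 = -4*(-12)^3 - 27*(11)^2 = 6912 - 3267 = 3645.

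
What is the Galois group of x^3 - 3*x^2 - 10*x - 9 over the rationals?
Gal(K/Q) = S_3 (symmetric group of order 6)

Compute the discriminant of x^3 + (-3)*x^2 + (-10)*x + (-9): Δ = -3119. Since Δ is not a rational square, the Galois group is not contained in A_3; it must be the full S_3 (irreducibility of the cubic rules out anything smaller).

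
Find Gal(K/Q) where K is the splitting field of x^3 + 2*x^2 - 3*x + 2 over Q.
Gal(K/Q) = S_3 (symmetric group of order 6)

Compute the discriminant of x^3 + (2)*x^2 + (-3)*x + (2): Δ = -244. Since Δ is not a rational square, the Galois group is not contained in A_3; it must be the full S_3 (irreducibility of the cubic rules out anything smaller).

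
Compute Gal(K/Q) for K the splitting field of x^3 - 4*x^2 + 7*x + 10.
Gal(K/Q) = S_3 (symmetric group of order 6)

Compute the discriminant of x^3 + (-4)*x^2 + (7)*x + (10): Δ = -5768. Since Δ is not a rational square, the Galois group is not contained in A_3; it must be the full S_3 (irreducibility of the cubic rules out anything smaller).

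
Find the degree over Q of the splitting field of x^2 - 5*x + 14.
[K:Q] = 2

The discriminant of x^2 + (-5)*x + (14) is b^2 - 4c = 25 - (56) = -31. Since -31 is not a perfect square in Q, the polynomial is irreducible over Q. Its two roots generate a degree-2 extension, so [K:Q] = 2.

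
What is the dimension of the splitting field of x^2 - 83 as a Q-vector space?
[K:Q] = 2

The polynomial x^2 - 83 is irreducible over Q since 83 is not a perfect square. Its splitting field is Q(sqrt(83)), which has degree 2 over Q.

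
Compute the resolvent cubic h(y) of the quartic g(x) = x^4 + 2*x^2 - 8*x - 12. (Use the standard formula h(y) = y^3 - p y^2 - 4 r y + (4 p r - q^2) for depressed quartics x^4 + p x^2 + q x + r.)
h(y) = y^3 - 2*y^2 + 48*y - 160

Identify coefficients: p = 2, q = -8, r = -12.
Plug into h(y) = y^3 - p y^2 - 4 r y + (4 p r - q^2):
  h(y) = y^3 - (2) y^2 - 4*(-12) y + (4*(2)*(-12) - (-8)^2)
       = y^3 + (-2) y^2 + (48) y + (-160).
Simplifying: h(y) = y^3 - 2*y^2 + 48*y - 160.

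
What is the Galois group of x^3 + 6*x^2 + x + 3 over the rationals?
Gal(K/Q) = S_3 (symmetric group of order 6)

Compute the discriminant of x^3 + (6)*x^2 + (1)*x + (3): Δ = -2479. Since Δ is not a rational square, the Galois group is not contained in A_3; it must be the full S_3 (irreducibility of the cubic rules out anything smaller).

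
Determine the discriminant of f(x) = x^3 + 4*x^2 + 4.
Δ = -1456

For x^3 + a x^2 + b x + c the discriminant is Δ = 18 a b c - 4 a^3 c + a^2 b^2 - 4 b^3 - 27 c^2.
Plug a = 4, b = 0, c = 4:
  18*(4)*(0)*(4) - 4*(4)^3*(4) + (4)^2*(0)^2 - 4*(0)^3 - 27*(4)^2
  = 0 + (-1024) + 0 + (0) + (-432)
  = -1456.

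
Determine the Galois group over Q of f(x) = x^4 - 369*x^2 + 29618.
Gal(K/Q) = V_4 (Klein four-group, Z/2Z × Z/2Z)

f factors as (x^2 - 118)(x^2 - 251), so the splitting field is K = Q(sqrt(118), sqrt(251)). The elements 118, 251, 29618 are all non-squares in Q, so sqrt(118) and sqrt(251) generate independent quadratic extensions. Thus [K:Q] = 4 and Gal(K/Q) is generated by the two order-2 automorphisms sqrt(118) ↦ -sqrt(118) and sqrt(251) ↦ -sqrt(251), giving V_4.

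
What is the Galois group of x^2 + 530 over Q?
Gal(K/Q) = Z/2Z (cyclic of order 2)

x^2 + 530 is irreducible over Q since -530 is not a rational square. The splitting field Q(sqrt(-530)) has degree 2 over Q, and its unique nontrivial automorphism is sqrt(-530) ↦ -sqrt(-530). Hence Gal(Q(sqrt(-530))/Q) = Z/2Z.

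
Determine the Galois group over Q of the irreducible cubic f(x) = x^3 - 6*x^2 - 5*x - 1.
Gal(K/Q) = S_3 (symmetric group of order 6)

Compute the discriminant of x^3 + (-6)*x^2 + (-5)*x + (-1): Δ = -31. Since Δ is not a rational square, the Galois group is not contained in A_3; it must be the full S_3 (irreducibility of the cubic rules out anything smaller).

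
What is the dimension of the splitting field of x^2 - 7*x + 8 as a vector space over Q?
[K:Q] = 2

The discriminant of x^2 + (-7)*x + (8) is b^2 - 4c = 49 - (32) = 17. Since 17 is not a perfect square in Q, the polynomial is irreducible over Q. Its two roots generate a degree-2 extension, so [K:Q] = 2.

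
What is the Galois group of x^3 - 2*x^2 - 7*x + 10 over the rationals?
Gal(K/Q) = S_3 (symmetric group of order 6)

Compute the discriminant of x^3 + (-2)*x^2 + (-7)*x + (10): Δ = 1708. Since Δ is not a rational square, the Galois group is not contained in A_3; it must be the full S_3 (irreducibility of the cubic rules out anything smaller).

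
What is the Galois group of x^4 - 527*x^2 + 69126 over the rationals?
Gal(K/Q) = V_4 (Klein four-group, Z/2Z × Z/2Z)

f factors as (x^2 - 281)(x^2 - 246), so the splitting field is K = Q(sqrt(281), sqrt(246)). The elements 281, 246, 69126 are all non-squares in Q, so sqrt(281) and sqrt(246) generate independent quadratic extensions. Thus [K:Q] = 4 and Gal(K/Q) is generated by the two order-2 automorphisms sqrt(281) ↦ -sqrt(281) and sqrt(246) ↦ -sqrt(246), giving V_4.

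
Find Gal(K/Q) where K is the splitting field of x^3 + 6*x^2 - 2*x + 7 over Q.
Gal(K/Q) = S_3 (symmetric group of order 6)

Compute the discriminant of x^3 + (6)*x^2 + (-2)*x + (7): Δ = -8707. Since Δ is not a rational square, the Galois group is not contained in A_3; it must be the full S_3 (irreducibility of the cubic rules out anything smaller).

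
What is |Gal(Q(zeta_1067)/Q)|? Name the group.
|Gal(Q(zeta_1067)/Q)| = phi(1067) = 960; group ≅ (Z/1067Z)^* ≅ Z/10Z × Z/96Z

The n-th cyclotomic polynomial Φ_1067(x) is the minimal polynomial of zeta_1067 over Q and has degree phi(1067) = 960. So Q(zeta_1067) is a degree-960 Galois extension with Galois group (Z/1067Z)^*. By CRT, (Z/1067Z)^* ≅ (Z/11Z)^* × (Z/97Z)^*. Each prime-power unit group is (Z/11Z)^* ≅ Z/10Z; (Z/97Z)^* ≅ Z/96Z. Hence Gal(Q(zeta_1067)/Q) ≅ Z/10Z × Z/96Z.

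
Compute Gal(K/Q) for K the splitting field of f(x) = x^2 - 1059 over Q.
Gal(K/Q) = Z/2Z (cyclic of order 2)

x^2 - 1059 is irreducible over Q since 1059 is not a rational square. The splitting field Q(sqrt(1059)) has degree 2 over Q, and its unique nontrivial automorphism is sqrt(1059) ↦ -sqrt(1059). Hence Gal(Q(sqrt(1059))/Q) = Z/2Z.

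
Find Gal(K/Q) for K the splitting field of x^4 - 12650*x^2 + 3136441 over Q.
Gal(K/Q) = Z/2Z (cyclic of order 2)

f factors as (x^2 - 253)(x^2 - 12397), so the splitting field is K = Q(sqrt(253), sqrt(12397)). The squarefree part of 253 is 253 and the squarefree part of 12397 is also 253, so sqrt(253) and sqrt(12397) are both rational multiples of sqrt(253). Hence Q(sqrt(253)) = Q(sqrt(12397)) = Q(sqrt(253)), and the splitting field collapses to a single degree-2 extension with Galois group Z/2Z.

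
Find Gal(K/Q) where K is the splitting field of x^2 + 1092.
Gal(K/Q) = Z/2Z (cyclic of order 2)

x^2 + 1092 is irreducible over Q since -1092 is not a rational square. The splitting field Q(sqrt(-1092)) has degree 2 over Q, and its unique nontrivial automorphism is sqrt(-1092) ↦ -sqrt(-1092). Hence Gal(Q(sqrt(-1092))/Q) = Z/2Z.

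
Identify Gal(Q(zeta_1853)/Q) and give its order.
|Gal(Q(zeta_1853)/Q)| = phi(1853) = 1728; group ≅ (Z/1853Z)^* ≅ Z/16Z × Z/108Z

The n-th cyclotomic polynomial Φ_1853(x) is the minimal polynomial of zeta_1853 over Q and has degree phi(1853) = 1728. So Q(zeta_1853) is a degree-1728 Galois extension with Galois group (Z/1853Z)^*. By CRT, (Z/1853Z)^* ≅ (Z/17Z)^* × (Z/109Z)^*. Each prime-power unit group is (Z/17Z)^* ≅ Z/16Z; (Z/109Z)^* ≅ Z/108Z. Hence Gal(Q(zeta_1853)/Q) ≅ Z/16Z × Z/108Z.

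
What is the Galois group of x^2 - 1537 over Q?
Gal(K/Q) = Z/2Z (cyclic of order 2)

x^2 - 1537 is irreducible over Q since 1537 is not a rational square. The splitting field Q(sqrt(1537)) has degree 2 over Q, and its unique nontrivial automorphism is sqrt(1537) ↦ -sqrt(1537). Hence Gal(Q(sqrt(1537))/Q) = Z/2Z.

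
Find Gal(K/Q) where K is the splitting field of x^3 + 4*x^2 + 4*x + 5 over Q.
Gal(K/Q) = S_3 (symmetric group of order 6)

Compute the discriminant of x^3 + (4)*x^2 + (4)*x + (5): Δ = -515. Since Δ is not a rational square, the Galois group is not contained in A_3; it must be the full S_3 (irreducibility of the cubic rules out anything smaller).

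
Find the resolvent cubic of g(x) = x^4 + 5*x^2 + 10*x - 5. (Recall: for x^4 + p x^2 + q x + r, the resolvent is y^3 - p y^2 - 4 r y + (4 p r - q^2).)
h(y) = y^3 - 5*y^2 + 20*y - 200

Identify coefficients: p = 5, q = 10, r = -5.
Plug into h(y) = y^3 - p y^2 - 4 r y + (4 p r - q^2):
  h(y) = y^3 - (5) y^2 - 4*(-5) y + (4*(5)*(-5) - (10)^2)
       = y^3 + (-5) y^2 + (20) y + (-200).
Simplifying: h(y) = y^3 - 5*y^2 + 20*y - 200.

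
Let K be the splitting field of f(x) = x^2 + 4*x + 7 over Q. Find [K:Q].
[K:Q] = 2

The discriminant of x^2 + (4)*x + (7) is b^2 - 4c = 16 - (28) = -12. Since -12 is not a perfect square in Q, the polynomial is irreducible over Q. Its two roots generate a degree-2 extension, so [K:Q] = 2.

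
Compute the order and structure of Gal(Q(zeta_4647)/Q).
|Gal(Q(zeta_4647)/Q)| = phi(4647) = 3096; group ≅ (Z/4647Z)^* ≅ Z/2Z × Z/1548Z

The n-th cyclotomic polynomial Φ_4647(x) is the minimal polynomial of zeta_4647 over Q and has degree phi(4647) = 3096. So Q(zeta_4647) is a degree-3096 Galois extension with Galois group (Z/4647Z)^*. By CRT, (Z/4647Z)^* ≅ (Z/3Z)^* × (Z/1549Z)^*. Each prime-power unit group is (Z/3Z)^* ≅ Z/2Z; (Z/1549Z)^* ≅ Z/1548Z. Hence Gal(Q(zeta_4647)/Q) ≅ Z/2Z × Z/1548Z.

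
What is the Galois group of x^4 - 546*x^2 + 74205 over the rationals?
Gal(K/Q) = V_4 (Klein four-group, Z/2Z × Z/2Z)

f factors as (x^2 - 291)(x^2 - 255), so the splitting field is K = Q(sqrt(291), sqrt(255)). The elements 291, 255, 74205 are all non-squares in Q, so sqrt(291) and sqrt(255) generate independent quadratic extensions. Thus [K:Q] = 4 and Gal(K/Q) is generated by the two order-2 automorphisms sqrt(291) ↦ -sqrt(291) and sqrt(255) ↦ -sqrt(255), giving V_4.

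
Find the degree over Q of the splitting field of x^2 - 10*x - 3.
[K:Q] = 2

The discriminant of x^2 + (-10)*x + (-3) is b^2 - 4c = 100 - (-12) = 112. Since 112 is not a perfect square in Q, the polynomial is irreducible over Q. Its two roots generate a degree-2 extension, so [K:Q] = 2.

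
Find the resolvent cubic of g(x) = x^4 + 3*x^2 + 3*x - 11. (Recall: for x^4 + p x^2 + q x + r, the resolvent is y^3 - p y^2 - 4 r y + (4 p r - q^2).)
h(y) = y^3 - 3*y^2 + 44*y - 141

Identify coefficients: p = 3, q = 3, r = -11.
Plug into h(y) = y^3 - p y^2 - 4 r y + (4 p r - q^2):
  h(y) = y^3 - (3) y^2 - 4*(-11) y + (4*(3)*(-11) - (3)^2)
       = y^3 + (-3) y^2 + (44) y + (-141).
Simplifying: h(y) = y^3 - 3*y^2 + 44*y - 141.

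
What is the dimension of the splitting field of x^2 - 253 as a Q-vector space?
[K:Q] = 2

The polynomial x^2 - 253 is irreducible over Q since 253 is not a perfect square. Its splitting field is Q(sqrt(253)), which has degree 2 over Q.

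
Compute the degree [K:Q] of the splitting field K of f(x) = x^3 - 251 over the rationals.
[K:Q] = 6

x^3 - 251 has one real root r = 251^(1/3) and two complex roots r*zeta_3, r*zeta_3^2 where zeta_3 = e^(2*pi*i/3). The splitting field is Q(r, zeta_3). [Q(r):Q] = 3 and [Q(zeta_3):Q] = 2 with gcd = 1, so [Q(r, zeta_3):Q] = 3 * 2 = 6.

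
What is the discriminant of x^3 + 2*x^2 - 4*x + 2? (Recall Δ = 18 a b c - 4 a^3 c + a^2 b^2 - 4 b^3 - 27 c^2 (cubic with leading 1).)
Δ = -140

For x^3 + a x^2 + b x + c the discriminant is Δ = 18 a b c - 4 a^3 c + a^2 b^2 - 4 b^3 - 27 c^2.
Plug a = 2, b = -4, c = 2:
  18*(2)*(-4)*(2) - 4*(2)^3*(2) + (2)^2*(-4)^2 - 4*(-4)^3 - 27*(2)^2
  = -288 + (-64) + 64 + (256) + (-108)
  = -140.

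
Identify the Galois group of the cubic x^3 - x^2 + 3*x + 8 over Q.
Gal(K/Q) = S_3 (symmetric group of order 6)

Compute the discriminant of x^3 + (-1)*x^2 + (3)*x + (8): Δ = -2227. Since Δ is not a rational square, the Galois group is not contained in A_3; it must be the full S_3 (irreducibility of the cubic rules out anything smaller).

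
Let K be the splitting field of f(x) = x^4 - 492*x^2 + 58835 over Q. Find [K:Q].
[K:Q] = 4

f factors as (x^2 - 287)(x^2 - 205); the splitting field is K = Q(sqrt(287), sqrt(205)). Since 287, 205, and 58835 are all non-squares in Q, the three subfields Q(sqrt(287)), Q(sqrt(205)), Q(sqrt(58835)) are distinct degree-2 extensions, so [K:Q] = 4 (Klein four Galois group).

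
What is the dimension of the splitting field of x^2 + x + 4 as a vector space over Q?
[K:Q] = 2

The discriminant of x^2 + (1)*x + (4) is b^2 - 4c = 1 - (16) = -15. Since -15 is not a perfect square in Q, the polynomial is irreducible over Q. Its two roots generate a degree-2 extension, so [K:Q] = 2.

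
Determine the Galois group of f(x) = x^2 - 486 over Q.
Gal(K/Q) = Z/2Z (cyclic of order 2)

x^2 - 486 is irreducible over Q since 486 is not a rational square. The splitting field Q(sqrt(486)) has degree 2 over Q, and its unique nontrivial automorphism is sqrt(486) ↦ -sqrt(486). Hence Gal(Q(sqrt(486))/Q) = Z/2Z.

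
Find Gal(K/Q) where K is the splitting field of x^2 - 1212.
Gal(K/Q) = Z/2Z (cyclic of order 2)

x^2 - 1212 is irreducible over Q since 1212 is not a rational square. The splitting field Q(sqrt(1212)) has degree 2 over Q, and its unique nontrivial automorphism is sqrt(1212) ↦ -sqrt(1212). Hence Gal(Q(sqrt(1212))/Q) = Z/2Z.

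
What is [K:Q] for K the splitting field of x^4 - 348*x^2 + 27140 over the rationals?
[K:Q] = 4

f factors as (x^2 - 230)(x^2 - 118); the splitting field is K = Q(sqrt(230), sqrt(118)). Since 230, 118, and 27140 are all non-squares in Q, the three subfields Q(sqrt(230)), Q(sqrt(118)), Q(sqrt(27140)) are distinct degree-2 extensions, so [K:Q] = 4 (Klein four Galois group).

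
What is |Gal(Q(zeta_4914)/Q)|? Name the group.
|Gal(Q(zeta_4914)/Q)| = phi(4914) = 1296; group ≅ (Z/4914Z)^* ≅ Z/6Z × Z/12Z × Z/18Z

The n-th cyclotomic polynomial Φ_4914(x) is the minimal polynomial of zeta_4914 over Q and has degree phi(4914) = 1296. So Q(zeta_4914) is a degree-1296 Galois extension with Galois group (Z/4914Z)^*. By CRT, (Z/4914Z)^* ≅ (Z/2Z)^* × (Z/27Z)^* × (Z/7Z)^* × (Z/13Z)^*. Each prime-power unit group is (Z/2Z)^* ≅ trivial group (order 1); (Z/27Z)^* ≅ Z/18Z; (Z/7Z)^* ≅ Z/6Z; (Z/13Z)^* ≅ Z/12Z. Hence Gal(Q(zeta_4914)/Q) ≅ Z/6Z × Z/12Z × Z/18Z.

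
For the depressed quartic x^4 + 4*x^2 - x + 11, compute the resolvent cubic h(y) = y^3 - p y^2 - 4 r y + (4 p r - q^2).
h(y) = y^3 - 4*y^2 - 44*y + 175

Identify coefficients: p = 4, q = -1, r = 11.
Plug into h(y) = y^3 - p y^2 - 4 r y + (4 p r - q^2):
  h(y) = y^3 - (4) y^2 - 4*(11) y + (4*(4)*(11) - (-1)^2)
       = y^3 + (-4) y^2 + (-44) y + (175).
Simplifying: h(y) = y^3 - 4*y^2 - 44*y + 175.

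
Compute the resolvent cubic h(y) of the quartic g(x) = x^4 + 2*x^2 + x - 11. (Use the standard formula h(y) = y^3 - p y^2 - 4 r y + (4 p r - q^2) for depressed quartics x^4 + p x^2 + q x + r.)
h(y) = y^3 - 2*y^2 + 44*y - 89

Identify coefficients: p = 2, q = 1, r = -11.
Plug into h(y) = y^3 - p y^2 - 4 r y + (4 p r - q^2):
  h(y) = y^3 - (2) y^2 - 4*(-11) y + (4*(2)*(-11) - (1)^2)
       = y^3 + (-2) y^2 + (44) y + (-89).
Simplifying: h(y) = y^3 - 2*y^2 + 44*y - 89.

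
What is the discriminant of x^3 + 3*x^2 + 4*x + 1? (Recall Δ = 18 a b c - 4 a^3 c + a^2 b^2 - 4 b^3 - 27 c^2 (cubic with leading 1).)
Δ = -31

For x^3 + a x^2 + b x + c the discriminant is Δ = 18 a b c - 4 a^3 c + a^2 b^2 - 4 b^3 - 27 c^2.
Plug a = 3, b = 4, c = 1:
  18*(3)*(4)*(1) - 4*(3)^3*(1) + (3)^2*(4)^2 - 4*(4)^3 - 27*(1)^2
  = 216 + (-108) + 144 + (-256) + (-27)
  = -31.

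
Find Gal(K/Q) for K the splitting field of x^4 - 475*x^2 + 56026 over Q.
Gal(K/Q) = V_4 (Klein four-group, Z/2Z × Z/2Z)

f factors as (x^2 - 218)(x^2 - 257), so the splitting field is K = Q(sqrt(218), sqrt(257)). The elements 218, 257, 56026 are all non-squares in Q, so sqrt(218) and sqrt(257) generate independent quadratic extensions. Thus [K:Q] = 4 and Gal(K/Q) is generated by the two order-2 automorphisms sqrt(218) ↦ -sqrt(218) and sqrt(257) ↦ -sqrt(257), giving V_4.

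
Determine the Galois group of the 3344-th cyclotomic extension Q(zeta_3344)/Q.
|Gal(Q(zeta_3344)/Q)| = phi(3344) = 1440; group ≅ (Z/3344Z)^* ≅ Z/2Z × Z/4Z × Z/10Z × Z/18Z

The n-th cyclotomic polynomial Φ_3344(x) is the minimal polynomial of zeta_3344 over Q and has degree phi(3344) = 1440. So Q(zeta_3344) is a degree-1440 Galois extension with Galois group (Z/3344Z)^*. By CRT, (Z/3344Z)^* ≅ (Z/16Z)^* × (Z/11Z)^* × (Z/19Z)^*. Each prime-power unit group is (Z/16Z)^* ≅ Z/2Z × Z/4Z; (Z/11Z)^* ≅ Z/10Z; (Z/19Z)^* ≅ Z/18Z. Hence Gal(Q(zeta_3344)/Q) ≅ Z/2Z × Z/4Z × Z/10Z × Z/18Z.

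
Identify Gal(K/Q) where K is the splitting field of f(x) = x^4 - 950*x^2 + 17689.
Gal(K/Q) = Z/2Z (cyclic of order 2)

f factors as (x^2 - 19)(x^2 - 931), so the splitting field is K = Q(sqrt(19), sqrt(931)). The squarefree part of 19 is 19 and the squarefree part of 931 is also 19, so sqrt(19) and sqrt(931) are both rational multiples of sqrt(19). Hence Q(sqrt(19)) = Q(sqrt(931)) = Q(sqrt(19)), and the splitting field collapses to a single degree-2 extension with Galois group Z/2Z.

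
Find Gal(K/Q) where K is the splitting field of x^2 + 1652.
Gal(K/Q) = Z/2Z (cyclic of order 2)

x^2 + 1652 is irreducible over Q since -1652 is not a rational square. The splitting field Q(sqrt(-1652)) has degree 2 over Q, and its unique nontrivial automorphism is sqrt(-1652) ↦ -sqrt(-1652). Hence Gal(Q(sqrt(-1652))/Q) = Z/2Z.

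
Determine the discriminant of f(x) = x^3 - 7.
Δ = -1323

For a depressed cubic x^3 + p x + q the discriminant is Δ = -4 p^3 - 27 q^2 = -4*(0)^3 - 27*(-7)^2 = 0 - 1323 = -1323.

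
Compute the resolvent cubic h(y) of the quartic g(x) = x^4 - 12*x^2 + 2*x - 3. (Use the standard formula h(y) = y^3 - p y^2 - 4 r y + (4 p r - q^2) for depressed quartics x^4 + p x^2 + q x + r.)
h(y) = y^3 + 12*y^2 + 12*y + 140

Identify coefficients: p = -12, q = 2, r = -3.
Plug into h(y) = y^3 - p y^2 - 4 r y + (4 p r - q^2):
  h(y) = y^3 - (-12) y^2 - 4*(-3) y + (4*(-12)*(-3) - (2)^2)
       = y^3 + (12) y^2 + (12) y + (140).
Simplifying: h(y) = y^3 + 12*y^2 + 12*y + 140.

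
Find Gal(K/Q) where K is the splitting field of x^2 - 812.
Gal(K/Q) = Z/2Z (cyclic of order 2)

x^2 - 812 is irreducible over Q since 812 is not a rational square. The splitting field Q(sqrt(812)) has degree 2 over Q, and its unique nontrivial automorphism is sqrt(812) ↦ -sqrt(812). Hence Gal(Q(sqrt(812))/Q) = Z/2Z.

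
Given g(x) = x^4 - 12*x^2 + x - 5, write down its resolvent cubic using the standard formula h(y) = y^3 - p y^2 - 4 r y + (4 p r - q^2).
h(y) = y^3 + 12*y^2 + 20*y + 239

Identify coefficients: p = -12, q = 1, r = -5.
Plug into h(y) = y^3 - p y^2 - 4 r y + (4 p r - q^2):
  h(y) = y^3 - (-12) y^2 - 4*(-5) y + (4*(-12)*(-5) - (1)^2)
       = y^3 + (12) y^2 + (20) y + (239).
Simplifying: h(y) = y^3 + 12*y^2 + 20*y + 239.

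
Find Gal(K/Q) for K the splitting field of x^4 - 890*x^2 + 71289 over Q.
Gal(K/Q) = Z/2Z (cyclic of order 2)

f factors as (x^2 - 801)(x^2 - 89), so the splitting field is K = Q(sqrt(801), sqrt(89)). The squarefree part of 801 is 89 and the squarefree part of 89 is also 89, so sqrt(801) and sqrt(89) are both rational multiples of sqrt(89). Hence Q(sqrt(801)) = Q(sqrt(89)) = Q(sqrt(89)), and the splitting field collapses to a single degree-2 extension with Galois group Z/2Z.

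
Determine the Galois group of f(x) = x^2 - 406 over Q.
Gal(K/Q) = Z/2Z (cyclic of order 2)

x^2 - 406 is irreducible over Q since 406 is not a rational square. The splitting field Q(sqrt(406)) has degree 2 over Q, and its unique nontrivial automorphism is sqrt(406) ↦ -sqrt(406). Hence Gal(Q(sqrt(406))/Q) = Z/2Z.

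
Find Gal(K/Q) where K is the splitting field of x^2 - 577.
Gal(K/Q) = Z/2Z (cyclic of order 2)

x^2 - 577 is irreducible over Q since 577 is not a rational square. The splitting field Q(sqrt(577)) has degree 2 over Q, and its unique nontrivial automorphism is sqrt(577) ↦ -sqrt(577). Hence Gal(Q(sqrt(577))/Q) = Z/2Z.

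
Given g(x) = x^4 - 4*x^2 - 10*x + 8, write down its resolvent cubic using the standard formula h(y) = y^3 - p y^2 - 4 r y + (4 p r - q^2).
h(y) = y^3 + 4*y^2 - 32*y - 228

Identify coefficients: p = -4, q = -10, r = 8.
Plug into h(y) = y^3 - p y^2 - 4 r y + (4 p r - q^2):
  h(y) = y^3 - (-4) y^2 - 4*(8) y + (4*(-4)*(8) - (-10)^2)
       = y^3 + (4) y^2 + (-32) y + (-228).
Simplifying: h(y) = y^3 + 4*y^2 - 32*y - 228.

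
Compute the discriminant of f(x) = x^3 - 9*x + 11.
Δ = -351

For a depressed cubic x^3 + p x + q the discriminant is Δ = -4 p^3 - 27 q^2 = -4*(-9)^3 - 27*(11)^2 = 2916 - 3267 = -351.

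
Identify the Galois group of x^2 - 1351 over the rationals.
Gal(K/Q) = Z/2Z (cyclic of order 2)

x^2 - 1351 is irreducible over Q since 1351 is not a rational square. The splitting field Q(sqrt(1351)) has degree 2 over Q, and its unique nontrivial automorphism is sqrt(1351) ↦ -sqrt(1351). Hence Gal(Q(sqrt(1351))/Q) = Z/2Z.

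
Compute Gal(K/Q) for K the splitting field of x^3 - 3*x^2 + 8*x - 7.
Gal(K/Q) = S_3 (symmetric group of order 6)

Compute the discriminant of x^3 + (-3)*x^2 + (8)*x + (-7): Δ = -527. Since Δ is not a rational square, the Galois group is not contained in A_3; it must be the full S_3 (irreducibility of the cubic rules out anything smaller).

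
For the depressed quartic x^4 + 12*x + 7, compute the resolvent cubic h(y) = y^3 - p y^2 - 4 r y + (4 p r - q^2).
h(y) = y^3 - 28*y - 144

Identify coefficients: p = 0, q = 12, r = 7.
Plug into h(y) = y^3 - p y^2 - 4 r y + (4 p r - q^2):
  h(y) = y^3 - (0) y^2 - 4*(7) y + (4*(0)*(7) - (12)^2)
       = y^3 + (0) y^2 + (-28) y + (-144).
Simplifying: h(y) = y^3 - 28*y - 144.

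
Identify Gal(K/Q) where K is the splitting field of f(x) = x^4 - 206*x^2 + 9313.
Gal(K/Q) = V_4 (Klein four-group, Z/2Z × Z/2Z)

f factors as (x^2 - 139)(x^2 - 67), so the splitting field is K = Q(sqrt(139), sqrt(67)). The elements 139, 67, 9313 are all non-squares in Q, so sqrt(139) and sqrt(67) generate independent quadratic extensions. Thus [K:Q] = 4 and Gal(K/Q) is generated by the two order-2 automorphisms sqrt(139) ↦ -sqrt(139) and sqrt(67) ↦ -sqrt(67), giving V_4.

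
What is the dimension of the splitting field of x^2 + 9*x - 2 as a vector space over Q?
[K:Q] = 2

The discriminant of x^2 + (9)*x + (-2) is b^2 - 4c = 81 - (-8) = 89. Since 89 is not a perfect square in Q, the polynomial is irreducible over Q. Its two roots generate a degree-2 extension, so [K:Q] = 2.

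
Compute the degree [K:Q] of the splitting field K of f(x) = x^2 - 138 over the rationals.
[K:Q] = 2

The polynomial x^2 - 138 is irreducible over Q since 138 is not a perfect square. Its splitting field is Q(sqrt(138)), which has degree 2 over Q.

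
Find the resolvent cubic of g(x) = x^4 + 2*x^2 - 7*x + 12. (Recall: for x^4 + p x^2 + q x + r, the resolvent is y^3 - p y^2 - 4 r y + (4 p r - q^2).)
h(y) = y^3 - 2*y^2 - 48*y + 47

Identify coefficients: p = 2, q = -7, r = 12.
Plug into h(y) = y^3 - p y^2 - 4 r y + (4 p r - q^2):
  h(y) = y^3 - (2) y^2 - 4*(12) y + (4*(2)*(12) - (-7)^2)
       = y^3 + (-2) y^2 + (-48) y + (47).
Simplifying: h(y) = y^3 - 2*y^2 - 48*y + 47.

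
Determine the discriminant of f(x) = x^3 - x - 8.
Δ = -1724

For a depressed cubic x^3 + p x + q the discriminant is Δ = -4 p^3 - 27 q^2 = -4*(-1)^3 - 27*(-8)^2 = 4 - 1728 = -1724.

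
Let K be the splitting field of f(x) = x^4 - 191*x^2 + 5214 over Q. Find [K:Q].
[K:Q] = 4

f factors as (x^2 - 33)(x^2 - 158); the splitting field is K = Q(sqrt(33), sqrt(158)). Since 33, 158, and 5214 are all non-squares in Q, the three subfields Q(sqrt(33)), Q(sqrt(158)), Q(sqrt(5214)) are distinct degree-2 extensions, so [K:Q] = 4 (Klein four Galois group).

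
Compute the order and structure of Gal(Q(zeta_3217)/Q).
|Gal(Q(zeta_3217)/Q)| = phi(3217) = 3216; group ≅ (Z/3217Z)^* ≅ Z/3216Z

The n-th cyclotomic polynomial Φ_3217(x) is the minimal polynomial of zeta_3217 over Q and has degree phi(3217) = 3216. So Q(zeta_3217) is a degree-3216 Galois extension with Galois group (Z/3217Z)^*. (Z/3217Z)^* is cyclic since 3217 is an odd prime power (or 4). Hence Gal(Q(zeta_3217)/Q) ≅ Z/3216Z.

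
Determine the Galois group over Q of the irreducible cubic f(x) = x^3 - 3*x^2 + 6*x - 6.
Gal(K/Q) = S_3 (symmetric group of order 6)

Compute the discriminant of x^3 + (-3)*x^2 + (6)*x + (-6): Δ = -216. Since Δ is not a rational square, the Galois group is not contained in A_3; it must be the full S_3 (irreducibility of the cubic rules out anything smaller).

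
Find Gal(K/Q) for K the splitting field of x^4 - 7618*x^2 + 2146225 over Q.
Gal(K/Q) = Z/2Z (cyclic of order 2)

f factors as (x^2 - 293)(x^2 - 7325), so the splitting field is K = Q(sqrt(293), sqrt(7325)). The squarefree part of 293 is 293 and the squarefree part of 7325 is also 293, so sqrt(293) and sqrt(7325) are both rational multiples of sqrt(293). Hence Q(sqrt(293)) = Q(sqrt(7325)) = Q(sqrt(293)), and the splitting field collapses to a single degree-2 extension with Galois group Z/2Z.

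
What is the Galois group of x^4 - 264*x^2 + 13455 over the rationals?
Gal(K/Q) = V_4 (Klein four-group, Z/2Z × Z/2Z)

f factors as (x^2 - 195)(x^2 - 69), so the splitting field is K = Q(sqrt(195), sqrt(69)). The elements 195, 69, 13455 are all non-squares in Q, so sqrt(195) and sqrt(69) generate independent quadratic extensions. Thus [K:Q] = 4 and Gal(K/Q) is generated by the two order-2 automorphisms sqrt(195) ↦ -sqrt(195) and sqrt(69) ↦ -sqrt(69), giving V_4.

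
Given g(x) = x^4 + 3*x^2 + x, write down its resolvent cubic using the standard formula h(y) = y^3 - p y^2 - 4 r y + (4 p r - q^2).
h(y) = y^3 - 3*y^2 - 1

Identify coefficients: p = 3, q = 1, r = 0.
Plug into h(y) = y^3 - p y^2 - 4 r y + (4 p r - q^2):
  h(y) = y^3 - (3) y^2 - 4*(0) y + (4*(3)*(0) - (1)^2)
       = y^3 + (-3) y^2 + (0) y + (-1).
Simplifying: h(y) = y^3 - 3*y^2 - 1.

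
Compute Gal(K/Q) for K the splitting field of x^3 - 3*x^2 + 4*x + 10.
Gal(K/Q) = S_3 (symmetric group of order 6)

Compute the discriminant of x^3 + (-3)*x^2 + (4)*x + (10): Δ = -3892. Since Δ is not a rational square, the Galois group is not contained in A_3; it must be the full S_3 (irreducibility of the cubic rules out anything smaller).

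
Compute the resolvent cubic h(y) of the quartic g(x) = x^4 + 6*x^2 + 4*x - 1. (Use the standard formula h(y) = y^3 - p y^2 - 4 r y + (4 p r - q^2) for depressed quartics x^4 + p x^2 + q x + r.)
h(y) = y^3 - 6*y^2 + 4*y - 40

Identify coefficients: p = 6, q = 4, r = -1.
Plug into h(y) = y^3 - p y^2 - 4 r y + (4 p r - q^2):
  h(y) = y^3 - (6) y^2 - 4*(-1) y + (4*(6)*(-1) - (4)^2)
       = y^3 + (-6) y^2 + (4) y + (-40).
Simplifying: h(y) = y^3 - 6*y^2 + 4*y - 40.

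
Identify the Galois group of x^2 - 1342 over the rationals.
Gal(K/Q) = Z/2Z (cyclic of order 2)

x^2 - 1342 is irreducible over Q since 1342 is not a rational square. The splitting field Q(sqrt(1342)) has degree 2 over Q, and its unique nontrivial automorphism is sqrt(1342) ↦ -sqrt(1342). Hence Gal(Q(sqrt(1342))/Q) = Z/2Z.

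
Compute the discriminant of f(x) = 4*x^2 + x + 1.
Δ = -15

For a quadratic a x^2 + b x + c the discriminant is Δ = b^2 - 4ac = (1)^2 - 4*(4)*(1) = 1 - (16) = -15.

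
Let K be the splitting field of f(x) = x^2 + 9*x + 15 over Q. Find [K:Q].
[K:Q] = 2

The discriminant of x^2 + (9)*x + (15) is b^2 - 4c = 81 - (60) = 21. Since 21 is not a perfect square in Q, the polynomial is irreducible over Q. Its two roots generate a degree-2 extension, so [K:Q] = 2.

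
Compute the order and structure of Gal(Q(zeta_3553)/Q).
|Gal(Q(zeta_3553)/Q)| = phi(3553) = 2880; group ≅ (Z/3553Z)^* ≅ Z/10Z × Z/16Z × Z/18Z

The n-th cyclotomic polynomial Φ_3553(x) is the minimal polynomial of zeta_3553 over Q and has degree phi(3553) = 2880. So Q(zeta_3553) is a degree-2880 Galois extension with Galois group (Z/3553Z)^*. By CRT, (Z/3553Z)^* ≅ (Z/11Z)^* × (Z/17Z)^* × (Z/19Z)^*. Each prime-power unit group is (Z/11Z)^* ≅ Z/10Z; (Z/17Z)^* ≅ Z/16Z; (Z/19Z)^* ≅ Z/18Z. Hence Gal(Q(zeta_3553)/Q) ≅ Z/10Z × Z/16Z × Z/18Z.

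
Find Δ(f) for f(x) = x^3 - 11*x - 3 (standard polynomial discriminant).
Δ = 5081

For a depressed cubic x^3 + p x + q the discriminant is Δ = -4 p^3 - 27 q^2 = -4*(-11)^3 - 27*(-3)^2 = 5324 - 243 = 5081.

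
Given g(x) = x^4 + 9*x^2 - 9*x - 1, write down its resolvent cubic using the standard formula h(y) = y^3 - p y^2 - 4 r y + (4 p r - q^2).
h(y) = y^3 - 9*y^2 + 4*y - 117

Identify coefficients: p = 9, q = -9, r = -1.
Plug into h(y) = y^3 - p y^2 - 4 r y + (4 p r - q^2):
  h(y) = y^3 - (9) y^2 - 4*(-1) y + (4*(9)*(-1) - (-9)^2)
       = y^3 + (-9) y^2 + (4) y + (-117).
Simplifying: h(y) = y^3 - 9*y^2 + 4*y - 117.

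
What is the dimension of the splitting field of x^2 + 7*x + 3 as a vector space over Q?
[K:Q] = 2

The discriminant of x^2 + (7)*x + (3) is b^2 - 4c = 49 - (12) = 37. Since 37 is not a perfect square in Q, the polynomial is irreducible over Q. Its two roots generate a degree-2 extension, so [K:Q] = 2.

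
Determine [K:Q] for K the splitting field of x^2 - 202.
[K:Q] = 2

The polynomial x^2 - 202 is irreducible over Q since 202 is not a perfect square. Its splitting field is Q(sqrt(202)), which has degree 2 over Q.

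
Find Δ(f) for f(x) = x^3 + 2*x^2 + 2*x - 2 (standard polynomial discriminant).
Δ = -204

For x^3 + a x^2 + b x + c the discriminant is Δ = 18 a b c - 4 a^3 c + a^2 b^2 - 4 b^3 - 27 c^2.
Plug a = 2, b = 2, c = -2:
  18*(2)*(2)*(-2) - 4*(2)^3*(-2) + (2)^2*(2)^2 - 4*(2)^3 - 27*(-2)^2
  = -144 + (64) + 16 + (-32) + (-108)
  = -204.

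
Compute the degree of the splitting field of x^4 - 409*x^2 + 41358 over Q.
[K:Q] = 4

f factors as (x^2 - 226)(x^2 - 183); the splitting field is K = Q(sqrt(226), sqrt(183)). Since 226, 183, and 41358 are all non-squares in Q, the three subfields Q(sqrt(226)), Q(sqrt(183)), Q(sqrt(41358)) are distinct degree-2 extensions, so [K:Q] = 4 (Klein four Galois group).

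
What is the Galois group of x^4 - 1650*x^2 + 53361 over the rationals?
Gal(K/Q) = Z/2Z (cyclic of order 2)

f factors as (x^2 - 1617)(x^2 - 33), so the splitting field is K = Q(sqrt(1617), sqrt(33)). The squarefree part of 1617 is 33 and the squarefree part of 33 is also 33, so sqrt(1617) and sqrt(33) are both rational multiples of sqrt(33). Hence Q(sqrt(1617)) = Q(sqrt(33)) = Q(sqrt(33)), and the splitting field collapses to a single degree-2 extension with Galois group Z/2Z.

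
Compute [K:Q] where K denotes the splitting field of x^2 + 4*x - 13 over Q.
[K:Q] = 2

The discriminant of x^2 + (4)*x + (-13) is b^2 - 4c = 16 - (-52) = 68. Since 68 is not a perfect square in Q, the polynomial is irreducible over Q. Its two roots generate a degree-2 extension, so [K:Q] = 2.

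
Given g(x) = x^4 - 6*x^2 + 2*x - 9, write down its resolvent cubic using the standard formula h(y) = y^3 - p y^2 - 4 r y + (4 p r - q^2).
h(y) = y^3 + 6*y^2 + 36*y + 212

Identify coefficients: p = -6, q = 2, r = -9.
Plug into h(y) = y^3 - p y^2 - 4 r y + (4 p r - q^2):
  h(y) = y^3 - (-6) y^2 - 4*(-9) y + (4*(-6)*(-9) - (2)^2)
       = y^3 + (6) y^2 + (36) y + (212).
Simplifying: h(y) = y^3 + 6*y^2 + 36*y + 212.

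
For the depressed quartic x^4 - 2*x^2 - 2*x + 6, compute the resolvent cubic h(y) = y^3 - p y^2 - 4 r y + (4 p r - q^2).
h(y) = y^3 + 2*y^2 - 24*y - 52

Identify coefficients: p = -2, q = -2, r = 6.
Plug into h(y) = y^3 - p y^2 - 4 r y + (4 p r - q^2):
  h(y) = y^3 - (-2) y^2 - 4*(6) y + (4*(-2)*(6) - (-2)^2)
       = y^3 + (2) y^2 + (-24) y + (-52).
Simplifying: h(y) = y^3 + 2*y^2 - 24*y - 52.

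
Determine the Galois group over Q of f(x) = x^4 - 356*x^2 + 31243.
Gal(K/Q) = V_4 (Klein four-group, Z/2Z × Z/2Z)

f factors as (x^2 - 157)(x^2 - 199), so the splitting field is K = Q(sqrt(157), sqrt(199)). The elements 157, 199, 31243 are all non-squares in Q, so sqrt(157) and sqrt(199) generate independent quadratic extensions. Thus [K:Q] = 4 and Gal(K/Q) is generated by the two order-2 automorphisms sqrt(157) ↦ -sqrt(157) and sqrt(199) ↦ -sqrt(199), giving V_4.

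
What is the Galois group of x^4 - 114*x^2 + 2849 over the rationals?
Gal(K/Q) = V_4 (Klein four-group, Z/2Z × Z/2Z)

f factors as (x^2 - 77)(x^2 - 37), so the splitting field is K = Q(sqrt(77), sqrt(37)). The elements 77, 37, 2849 are all non-squares in Q, so sqrt(77) and sqrt(37) generate independent quadratic extensions. Thus [K:Q] = 4 and Gal(K/Q) is generated by the two order-2 automorphisms sqrt(77) ↦ -sqrt(77) and sqrt(37) ↦ -sqrt(37), giving V_4.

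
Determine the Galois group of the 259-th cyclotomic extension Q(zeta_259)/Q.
|Gal(Q(zeta_259)/Q)| = phi(259) = 216; group ≅ (Z/259Z)^* ≅ Z/6Z × Z/36Z

The n-th cyclotomic polynomial Φ_259(x) is the minimal polynomial of zeta_259 over Q and has degree phi(259) = 216. So Q(zeta_259) is a degree-216 Galois extension with Galois group (Z/259Z)^*. By CRT, (Z/259Z)^* ≅ (Z/7Z)^* × (Z/37Z)^*. Each prime-power unit group is (Z/7Z)^* ≅ Z/6Z; (Z/37Z)^* ≅ Z/36Z. Hence Gal(Q(zeta_259)/Q) ≅ Z/6Z × Z/36Z.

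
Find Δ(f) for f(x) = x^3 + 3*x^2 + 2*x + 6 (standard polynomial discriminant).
Δ = -968

For x^3 + a x^2 + b x + c the discriminant is Δ = 18 a b c - 4 a^3 c + a^2 b^2 - 4 b^3 - 27 c^2.
Plug a = 3, b = 2, c = 6:
  18*(3)*(2)*(6) - 4*(3)^3*(6) + (3)^2*(2)^2 - 4*(2)^3 - 27*(6)^2
  = 648 + (-648) + 36 + (-32) + (-972)
  = -968.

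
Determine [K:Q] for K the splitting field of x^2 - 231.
[K:Q] = 2

The polynomial x^2 - 231 is irreducible over Q since 231 is not a perfect square. Its splitting field is Q(sqrt(231)), which has degree 2 over Q.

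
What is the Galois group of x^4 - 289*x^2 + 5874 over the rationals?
Gal(K/Q) = V_4 (Klein four-group, Z/2Z × Z/2Z)

f factors as (x^2 - 22)(x^2 - 267), so the splitting field is K = Q(sqrt(22), sqrt(267)). The elements 22, 267, 5874 are all non-squares in Q, so sqrt(22) and sqrt(267) generate independent quadratic extensions. Thus [K:Q] = 4 and Gal(K/Q) is generated by the two order-2 automorphisms sqrt(22) ↦ -sqrt(22) and sqrt(267) ↦ -sqrt(267), giving V_4.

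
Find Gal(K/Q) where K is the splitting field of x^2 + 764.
Gal(K/Q) = Z/2Z (cyclic of order 2)

x^2 + 764 is irreducible over Q since -764 is not a rational square. The splitting field Q(sqrt(-764)) has degree 2 over Q, and its unique nontrivial automorphism is sqrt(-764) ↦ -sqrt(-764). Hence Gal(Q(sqrt(-764))/Q) = Z/2Z.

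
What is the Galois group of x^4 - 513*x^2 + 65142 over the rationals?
Gal(K/Q) = V_4 (Klein four-group, Z/2Z × Z/2Z)

f factors as (x^2 - 231)(x^2 - 282), so the splitting field is K = Q(sqrt(231), sqrt(282)). The elements 231, 282, 65142 are all non-squares in Q, so sqrt(231) and sqrt(282) generate independent quadratic extensions. Thus [K:Q] = 4 and Gal(K/Q) is generated by the two order-2 automorphisms sqrt(231) ↦ -sqrt(231) and sqrt(282) ↦ -sqrt(282), giving V_4.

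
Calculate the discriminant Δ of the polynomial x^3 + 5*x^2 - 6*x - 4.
Δ = 5492

For x^3 + a x^2 + b x + c the discriminant is Δ = 18 a b c - 4 a^3 c + a^2 b^2 - 4 b^3 - 27 c^2.
Plug a = 5, b = -6, c = -4:
  18*(5)*(-6)*(-4) - 4*(5)^3*(-4) + (5)^2*(-6)^2 - 4*(-6)^3 - 27*(-4)^2
  = 2160 + (2000) + 900 + (864) + (-432)
  = 5492.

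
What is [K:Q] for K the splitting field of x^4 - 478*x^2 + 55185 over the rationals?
[K:Q] = 4

f factors as (x^2 - 283)(x^2 - 195); the splitting field is K = Q(sqrt(283), sqrt(195)). Since 283, 195, and 55185 are all non-squares in Q, the three subfields Q(sqrt(283)), Q(sqrt(195)), Q(sqrt(55185)) are distinct degree-2 extensions, so [K:Q] = 4 (Klein four Galois group).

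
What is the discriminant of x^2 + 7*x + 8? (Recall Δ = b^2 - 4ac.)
Δ = 17

For a quadratic a x^2 + b x + c the discriminant is Δ = b^2 - 4ac = (7)^2 - 4*(1)*(8) = 49 - (32) = 17.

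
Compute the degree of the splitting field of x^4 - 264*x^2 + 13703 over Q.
[K:Q] = 4

f factors as (x^2 - 71)(x^2 - 193); the splitting field is K = Q(sqrt(71), sqrt(193)). Since 71, 193, and 13703 are all non-squares in Q, the three subfields Q(sqrt(71)), Q(sqrt(193)), Q(sqrt(13703)) are distinct degree-2 extensions, so [K:Q] = 4 (Klein four Galois group).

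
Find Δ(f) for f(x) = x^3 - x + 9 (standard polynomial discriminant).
Δ = -2183

For a depressed cubic x^3 + p x + q the discriminant is Δ = -4 p^3 - 27 q^2 = -4*(-1)^3 - 27*(9)^2 = 4 - 2187 = -2183.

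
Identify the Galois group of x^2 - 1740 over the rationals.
Gal(K/Q) = Z/2Z (cyclic of order 2)

x^2 - 1740 is irreducible over Q since 1740 is not a rational square. The splitting field Q(sqrt(1740)) has degree 2 over Q, and its unique nontrivial automorphism is sqrt(1740) ↦ -sqrt(1740). Hence Gal(Q(sqrt(1740))/Q) = Z/2Z.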